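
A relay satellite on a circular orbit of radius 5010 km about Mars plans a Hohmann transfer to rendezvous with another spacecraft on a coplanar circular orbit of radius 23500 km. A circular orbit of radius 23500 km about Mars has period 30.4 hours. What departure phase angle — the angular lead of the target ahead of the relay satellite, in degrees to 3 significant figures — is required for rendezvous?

From Kepler's third law T² = 4π²r³/μ at r = 23500 km, T = 30.4 hours = 30.4 × 3600 s = 1.0944×10^5 s: μ = 4π²r³/T² = 42777.1 km³/s².
The Hohmann ellipse has a_t = (r₁ + r₂)/2 = 14255 km.
Transfer time t = π√(a_t³/μ) = 25852 s.
Target angular speed ω₂ = √(μ/r₂³) = 5.7412×10^-5 rad/s.
Angle swept by the target during transfer: ω₂·t = 1.4842 rad = 85.04°.
Arrival is 180° from departure on the ellipse, so φ = 180° − 85.04° = 95.0°.

φ = 95.0°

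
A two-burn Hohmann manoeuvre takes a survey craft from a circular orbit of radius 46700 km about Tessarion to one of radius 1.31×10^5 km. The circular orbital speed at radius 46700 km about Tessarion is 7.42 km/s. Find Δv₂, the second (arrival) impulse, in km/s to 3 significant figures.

Δv₂ = 1.22 km/s

From the circular-orbit relation v² = μ/r at r = 46700 km: μ = v²r = (7.42)² × 46700 = 2.57113×10^6 km³/s².
Semi-major axis of the transfer orbit: a_t = (46700 + 1.310×10^5)/2 = 88850 km.
On the circular orbit at r = 1.310×10^5 km, v_c = √(μ/r) = 4.430 km/s.
Transfer-orbit speed at the same r (vis-viva, a = a_t): v_t = √[μ(2/r − 1/a_t)] = 3.212 km/s.
Δv₂ = |v_t − v_c| = |3.212 − 4.430| = 1.218 km/s.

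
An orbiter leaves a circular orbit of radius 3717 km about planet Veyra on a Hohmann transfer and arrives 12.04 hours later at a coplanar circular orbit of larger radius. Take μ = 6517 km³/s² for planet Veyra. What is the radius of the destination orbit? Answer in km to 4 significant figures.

r₂ = 17770 km

Transfer time t = 12.04 hours = 43344 s, and t = π√(a_t³/μ).
So a_t = (μ t²/π²)^(1/3) = (6517 × (43344)² / π²)^(1/3) = 10745 km.
Since a_t = (r₁ + r₂)/2, r₂ = 2a_t − r₁ = 2×10745 − 3717 = 17773 km.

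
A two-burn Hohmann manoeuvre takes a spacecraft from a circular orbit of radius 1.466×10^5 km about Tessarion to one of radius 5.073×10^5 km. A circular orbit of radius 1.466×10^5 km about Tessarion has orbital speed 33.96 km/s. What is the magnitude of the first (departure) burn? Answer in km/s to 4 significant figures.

From the circular-orbit relation v² = μ/r at r = 1.466×10^5 km: μ = v²r = (33.96)² × 1.466×10^5 = 1.69071×10^8 km³/s².
Semi-major axis of the transfer orbit: a_t = (1.466×10^5 + 5.073×10^5)/2 = 3.2695×10^5 km.
On the circular orbit at r = 1.466×10^5 km, v_c = √(μ/r) = 33.960 km/s.
Vis-viva on the transfer ellipse at r = 1.466×10^5 km gives v_t = √[μ(2/r − 1/a_t)] = 42.302 km/s.
Δv₁ = |v_t − v_c| = |42.302 − 33.960| = 8.342 km/s.

Δv₁ = 8.342 km/s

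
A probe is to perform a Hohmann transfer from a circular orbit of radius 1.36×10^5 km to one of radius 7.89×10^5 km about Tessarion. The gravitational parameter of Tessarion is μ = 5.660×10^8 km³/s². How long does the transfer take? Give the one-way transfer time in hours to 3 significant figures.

Semi-major axis of the transfer orbit: a_t = (1.360×10^5 + 7.890×10^5)/2 = 4.625×10^5 km.
Half the transfer-orbit period gives t = π√(a_t³/μ) = 41530 s.
Converting: 41530 s ÷ 3600 s/hour = 11.5 hours.

t = 11.5 hours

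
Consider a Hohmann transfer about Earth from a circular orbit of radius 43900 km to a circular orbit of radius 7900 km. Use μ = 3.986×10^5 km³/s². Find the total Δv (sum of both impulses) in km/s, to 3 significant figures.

The Hohmann ellipse has a_t = (r₁ + r₂)/2 = 25900 km.
Circular speed at r₁: v₁ = √(μ/r₁) = √(3.986×10^5/43900) = 3.013 km/s.
Transfer-orbit speed at r₁ (vis-viva): v_a = √[μ(2/r₁ − 1/a_t)] = 1.664 km/s.
First burn Δv₁ = |v_a − v₁| = 1.349 km/s.
Circular speed at r₂: v₂ = √(μ/r₂) = 7.103 km/s.
Transfer-orbit speed at r₂: v_p = √[μ(2/r₂ − 1/a_t)] = 9.248 km/s.
Second burn Δv₂ = |v₂ − v_p| = 2.145 km/s.
Δv = Δv₁ + Δv₂ = 1.349 + 2.145 = 3.494 km/s.

Δv = 3.49 km/s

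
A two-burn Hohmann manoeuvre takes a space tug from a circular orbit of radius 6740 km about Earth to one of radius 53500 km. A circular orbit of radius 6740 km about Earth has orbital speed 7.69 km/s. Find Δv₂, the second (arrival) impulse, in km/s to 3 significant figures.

Δv₂ = 1.44 km/s

From the circular-orbit relation v² = μ/r at r = 6740 km: μ = v²r = (7.69)² × 6740 = 3.98577×10^5 km³/s².
Semi-major axis of the transfer orbit: a_t = (6740 + 53500)/2 = 30120 km.
Circular speed at r = 53500 km: v_c = √(μ/r) = 2.729 km/s.
Transfer-orbit speed at the same r (vis-viva, a = a_t): v_t = √[μ(2/r − 1/a_t)] = 1.291 km/s.
Δv₂ = |v_t − v_c| = |1.291 − 2.729| = 1.438 km/s.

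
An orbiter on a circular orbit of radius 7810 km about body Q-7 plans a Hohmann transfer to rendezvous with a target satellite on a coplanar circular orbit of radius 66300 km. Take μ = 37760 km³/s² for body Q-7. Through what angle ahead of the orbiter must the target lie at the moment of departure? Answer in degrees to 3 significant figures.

Transfer-ellipse semi-major axis a_t = (r₁ + r₂)/2 = (7810 + 66300)/2 = 37055 km.
Transfer time t = π√(a_t³/μ) = 1.1532×10^5 s.
The target's mean motion on its circular orbit is ω₂ = √(μ/r₂³) = 1.1383×10^-5 rad/s.
Angle swept by the target during transfer: ω₂·t = 1.3127 rad = 75.21°.
The orbiter traverses 180° on the transfer ellipse, so the target must lead by 180° − 75.21° = 105°.

φ = 105°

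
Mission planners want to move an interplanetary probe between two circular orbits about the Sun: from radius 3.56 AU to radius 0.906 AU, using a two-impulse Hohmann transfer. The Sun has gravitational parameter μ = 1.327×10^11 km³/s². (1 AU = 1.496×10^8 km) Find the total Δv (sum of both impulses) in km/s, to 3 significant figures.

Δv = 13.9 km/s

In km: r₁ = 3.56 × 1.496×10^8 = 5.32576×10^8 km; r₂ = 0.906 × 1.496×10^8 = 1.355376×10^8 km.
Semi-major axis of the transfer orbit: a_t = (5.32576×10^8 + 1.355376×10^8)/2 = 3.340568×10^8 km.
Circular speed at r₁: v₁ = √(μ/r₁) = √(1.327×10^11/5.32576×10^8) = 15.785 km/s.
Transfer-orbit speed at r₁ (v² = μ(2/r − 1/a)): v_a = √[μ(2/r₁ − 1/a_t)] = 10.055 km/s.
First burn Δv₁ = |v_a − v₁| = 5.730 km/s.
Circular speed at r₂: v₂ = √(μ/r₂) = 31.290 km/s.
Transfer-orbit speed at r₂: v_p = √[μ(2/r₂ − 1/a_t)] = 39.508 km/s.
Second burn Δv₂ = |v₂ − v_p| = 8.218 km/s.
Total Δv = Δv₁ + Δv₂ = 13.95 km/s.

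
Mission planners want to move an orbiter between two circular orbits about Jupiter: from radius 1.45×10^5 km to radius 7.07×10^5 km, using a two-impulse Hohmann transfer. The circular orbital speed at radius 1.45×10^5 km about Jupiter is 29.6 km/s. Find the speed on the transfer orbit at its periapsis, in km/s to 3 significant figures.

From the circular-orbit relation v² = μ/r at r = 1.45×10^5 km: μ = v²r = (29.6)² × 1.45×10^5 = 1.27043×10^8 km³/s².
Semi-major axis of the transfer orbit: a_t = (1.450×10^5 + 7.070×10^5)/2 = 4.260×10^5 km.
At periapsis, r = 1.450×10^5 km.
Applying v² = μ(2/r − 1/a_t): v = 38.13 km/s.

v = 38.1 km/s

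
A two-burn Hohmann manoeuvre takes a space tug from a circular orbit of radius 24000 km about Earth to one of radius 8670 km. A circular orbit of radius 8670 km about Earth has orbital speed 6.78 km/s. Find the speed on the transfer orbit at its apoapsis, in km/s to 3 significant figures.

v = 2.97 km/s

From the circular-orbit relation v² = μ/r at r = 8670 km: μ = v²r = (6.78)² × 8670 = 3.98546×10^5 km³/s².
Semi-major axis of the transfer orbit: a_t = (24000 + 8670)/2 = 16335 km.
The apoapsis of the transfer ellipse is at r = 24000 km.
Applying v² = μ(2/r − 1/a_t): v = 2.969 km/s.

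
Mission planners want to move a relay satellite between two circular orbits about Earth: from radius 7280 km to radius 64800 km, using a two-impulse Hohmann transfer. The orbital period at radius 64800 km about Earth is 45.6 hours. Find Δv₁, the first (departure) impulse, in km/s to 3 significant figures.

Δv₁ = 2.52 km/s

From Kepler's third law T² = 4π²r³/μ at r = 64800 km, T = 45.6 hours = 45.6 × 3600 s = 1.6416×10^5 s: μ = 4π²r³/T² = 3.98612×10^5 km³/s².
The Hohmann ellipse has a_t = (r₁ + r₂)/2 = 36040 km.
Circular speed at r = 7280 km: v_c = √(μ/r) = 7.399619 km/s.
Transfer-orbit speed at the same r (vis-viva, a = a_t): v_t = √[μ(2/r − 1/a_t)] = 9.922120 km/s.
Δv₁ = |v_t − v_c| = |9.922120 − 7.399619| = 2.523 km/s.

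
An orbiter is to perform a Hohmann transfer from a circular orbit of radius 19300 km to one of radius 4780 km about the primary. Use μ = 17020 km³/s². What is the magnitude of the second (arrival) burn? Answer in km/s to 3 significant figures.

Δv₂ = 0.502 km/s

Transfer-ellipse semi-major axis a_t = (r₁ + r₂)/2 = (19300 + 4780)/2 = 12040 km.
On the circular orbit at r = 4780 km, v_c = √(μ/r) = 1.8870 km/s.
Vis-viva on the transfer ellipse at r = 4780 km gives v_t = √[μ(2/r − 1/a_t)] = 2.3891 km/s.
Δv₂ = |v_t − v_c| = |2.3891 − 1.8870| = 0.5021 km/s.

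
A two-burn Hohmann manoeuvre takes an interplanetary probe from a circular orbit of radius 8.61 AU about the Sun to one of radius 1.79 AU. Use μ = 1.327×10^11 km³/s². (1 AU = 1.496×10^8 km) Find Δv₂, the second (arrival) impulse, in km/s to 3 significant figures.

In km: r₁ = 8.61 × 1.496×10^8 = 1.288056×10^9 km; r₂ = 1.79 × 1.496×10^8 = 2.67784×10^8 km.
The Hohmann ellipse has a_t = (r₁ + r₂)/2 = 7.7792×10^8 km.
Circular speed at r = 2.67784×10^8 km: v_c = √(μ/r) = 22.261 km/s.
Vis-viva on the transfer ellipse at r = 2.67784×10^8 km gives v_t = √[μ(2/r − 1/a_t)] = 28.645 km/s.
Δv₂ = |v_t − v_c| = |28.645 − 22.261| = 6.384 km/s.

Δv₂ = 6.38 km/s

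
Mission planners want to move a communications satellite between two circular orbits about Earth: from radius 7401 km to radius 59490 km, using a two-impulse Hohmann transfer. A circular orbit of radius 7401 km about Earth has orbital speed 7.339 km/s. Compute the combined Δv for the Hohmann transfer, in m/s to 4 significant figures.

From the circular-orbit relation v² = μ/r at r = 7401 km: μ = v²r = (7.339)² × 7401 = 3.98625×10^5 km³/s².
Transfer-ellipse semi-major axis a_t = (r₁ + r₂)/2 = (7401 + 59490)/2 = 33445.5 km.
At r₁ the circular-orbit speed is v₁ = √(μ/r₁) = 7.339 km/s.
Transfer-orbit speed at r₁ (v² = μ(2/r − 1/a)): v_p = √[μ(2/r₁ − 1/a_t)] = 9.788 km/s.
First burn Δv₁ = |v_p − v₁| = 2.449 km/s.
At r₂, v₂ = √(μ/r₂) = 2.589 km/s.
Transfer-orbit speed at r₂: v_a = √[μ(2/r₂ − 1/a_t)] = 1.218 km/s.
Second burn Δv₂ = |v₂ − v_a| = 1.371 km/s.
Total Δv = Δv₁ + Δv₂ = 3.820 km/s.

Δv = 3820 m/s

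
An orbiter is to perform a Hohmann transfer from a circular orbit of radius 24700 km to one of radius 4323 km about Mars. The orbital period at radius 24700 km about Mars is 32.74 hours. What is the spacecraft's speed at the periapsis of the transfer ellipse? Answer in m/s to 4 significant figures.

v = 4106 m/s

From Kepler's third law T² = 4π²r³/μ at r = 24700 km, T = 32.74 hours = 32.74 × 3600 s = 1.17864×10^5 s: μ = 4π²r³/T² = 42824.1 km³/s².
The Hohmann ellipse has a_t = (r₁ + r₂)/2 = 14511.5 km.
The periapsis of the transfer ellipse is at r = 4323 km.
From the vis-viva equation, v = √[μ(2/r − 1/a_t)] = 4.106 km/s.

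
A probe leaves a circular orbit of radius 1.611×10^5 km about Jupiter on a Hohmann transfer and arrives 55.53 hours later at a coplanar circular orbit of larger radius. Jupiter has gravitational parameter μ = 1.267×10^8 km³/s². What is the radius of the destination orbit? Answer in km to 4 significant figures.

Transfer time t = 55.53 hours = 1.99908×10^5 s, and t = π√(a_t³/μ).
So a_t = (μ t²/π²)^(1/3) = (1.267×10^8 × (1.99908×10^5)² / π²)^(1/3) = 8.0053×10^5 km.
Since a_t = (r₁ + r₂)/2, r₂ = 2a_t − r₁ = 2×8.0053×10^5 − 1.611×10^5 = 1.43996×10^6 km.

r₂ = 1.440×10^6 km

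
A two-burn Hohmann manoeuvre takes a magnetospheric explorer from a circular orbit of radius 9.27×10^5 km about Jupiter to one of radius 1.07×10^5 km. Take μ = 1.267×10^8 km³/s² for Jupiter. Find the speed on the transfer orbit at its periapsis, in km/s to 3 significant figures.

The Hohmann ellipse has a_t = (r₁ + r₂)/2 = 5.170×10^5 km.
At periapsis, r = 1.070×10^5 km.
Applying v² = μ(2/r − 1/a_t): v = 46.08 km/s.

v = 46.1 km/s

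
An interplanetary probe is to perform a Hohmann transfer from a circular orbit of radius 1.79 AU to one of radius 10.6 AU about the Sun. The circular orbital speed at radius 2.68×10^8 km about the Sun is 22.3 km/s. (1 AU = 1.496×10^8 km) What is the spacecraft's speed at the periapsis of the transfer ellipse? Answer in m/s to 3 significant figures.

From the circular-orbit relation v² = μ/r at r = 2.68×10^8 km: μ = v²r = (22.3)² × 2.68×10^8 = 1.33274×10^11 km³/s².
In km: r₁ = 1.79 × 1.496×10^8 = 2.67784×10^8 km; r₂ = 10.6 × 1.496×10^8 = 1.58576×10^9 km.
Semi-major axis of the transfer orbit: a_t = (2.67784×10^8 + 1.58576×10^9)/2 = 9.26772×10^8 km.
The periapsis of the transfer ellipse is at r = 2.67784×10^8 km.
Applying v² = μ(2/r − 1/a_t): v = 29.18 km/s.

v = 29200 m/s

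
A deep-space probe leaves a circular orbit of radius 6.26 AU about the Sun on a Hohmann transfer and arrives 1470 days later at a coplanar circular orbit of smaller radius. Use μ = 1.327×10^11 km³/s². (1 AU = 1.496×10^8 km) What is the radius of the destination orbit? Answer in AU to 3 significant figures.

r₂ = 1.77 AU

In km: r₁ = 6.26 × 1.496×10^8 = 9.36496×10^8 km.
Transfer time t = 1470 days = 1.27008×10^8 s, and t = π√(a_t³/μ).
So a_t = (μ t²/π²)^(1/3) = (1.327×10^11 × (1.27008×10^8)² / π²)^(1/3) = 6.0082×10^8 km.
Since a_t = (r₁ + r₂)/2, r₂ = 2a_t − r₁ = 2×6.0082×10^8 − 9.36496×10^8 = 2.65144×10^8 km.
In AU: r₂ = 2.65144×10^8 / 1.496×10^8 = 1.77 AU.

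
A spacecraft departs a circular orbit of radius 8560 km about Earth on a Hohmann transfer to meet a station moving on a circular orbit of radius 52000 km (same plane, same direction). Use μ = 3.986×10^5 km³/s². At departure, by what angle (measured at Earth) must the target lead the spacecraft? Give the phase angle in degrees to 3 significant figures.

φ = 100°

The Hohmann ellipse has a_t = (r₁ + r₂)/2 = 30280 km.
Transfer time t = π√(a_t³/μ) = 26220 s.
Target angular speed ω₂ = √(μ/r₂³) = 5.324×10^-5 rad/s.
Angle swept by the target during transfer: ω₂·t = 1.396 rad = 79.98°.
The spacecraft traverses 180° on the transfer ellipse, so the target must lead by 180° − 79.98° = 100°.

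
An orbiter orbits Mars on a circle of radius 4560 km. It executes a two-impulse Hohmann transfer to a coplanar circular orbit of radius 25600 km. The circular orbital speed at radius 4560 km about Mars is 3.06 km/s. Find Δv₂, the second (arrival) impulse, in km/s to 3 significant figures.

From the circular-orbit relation v² = μ/r at r = 4560 km: μ = v²r = (3.06)² × 4560 = 42698.0 km³/s².
Transfer-ellipse semi-major axis a_t = (r₁ + r₂)/2 = (4560 + 25600)/2 = 15080 km.
On the circular orbit at r = 25600 km, v_c = √(μ/r) = 1.2915 km/s.
Transfer-orbit speed at the same r (vis-viva, a = a_t): v_t = √[μ(2/r − 1/a_t)] = 0.71018 km/s.
Δv₂ = |v_t − v_c| = |0.71018 − 1.2915| = 0.5813 km/s.

Δv₂ = 0.581 km/s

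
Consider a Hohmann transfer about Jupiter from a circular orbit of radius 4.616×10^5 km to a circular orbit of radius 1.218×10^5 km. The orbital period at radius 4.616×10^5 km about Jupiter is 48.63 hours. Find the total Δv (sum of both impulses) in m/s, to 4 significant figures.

From Kepler's third law T² = 4π²r³/μ at r = 4.616×10^5 km, T = 48.63 hours = 48.63 × 3600 s = 1.75068×10^5 s: μ = 4π²r³/T² = 1.26690×10^8 km³/s².
Semi-major axis of the transfer orbit: a_t = (4.616×10^5 + 1.218×10^5)/2 = 2.917×10^5 km.
Circular speed at r₁: v₁ = √(μ/r₁) = √(1.26690×10^8/4.616×10^5) = 16.567 km/s.
On the transfer ellipse at r₁, vis-viva gives v_a = √[μ(2/r₁ − 1/a_t)] = 10.705 km/s.
First burn Δv₁ = |v_a − v₁| = 5.862 km/s.
Circular speed at r₂: v₂ = √(μ/r₂) = 32.2514 km/s.
Transfer-orbit speed at r₂: v_p = √[μ(2/r₂ − 1/a_t)] = 40.5707 km/s.
Second burn Δv₂ = |v₂ − v_p| = 8.319 km/s.
Δv = Δv₁ + Δv₂ = 5.862 + 8.319 = 14.18 km/s.

Δv = 14180 m/s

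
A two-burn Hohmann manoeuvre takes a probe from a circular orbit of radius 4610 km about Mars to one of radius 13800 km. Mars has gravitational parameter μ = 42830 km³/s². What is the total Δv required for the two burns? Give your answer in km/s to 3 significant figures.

The Hohmann ellipse has a_t = (r₁ + r₂)/2 = 9205 km.
Circular speed at r₁: v₁ = √(μ/r₁) = √(42830/4610) = 3.048 km/s.
On the transfer ellipse at r₁, vis-viva equation gives v_p = √[μ(2/r₁ − 1/a_t)] = 3.732 km/s.
First burn Δv₁ = |v_p − v₁| = 0.6840 km/s.
Circular speed at r₂: v₂ = √(μ/r₂) = 1.762 km/s.
Transfer-orbit speed at r₂: v_a = √[μ(2/r₂ − 1/a_t)] = 1.247 km/s.
Second burn Δv₂ = |v₂ − v_a| = 0.5150 km/s.
Total Δv = Δv₁ + Δv₂ = 1.199 km/s.

Δv = 1.20 km/s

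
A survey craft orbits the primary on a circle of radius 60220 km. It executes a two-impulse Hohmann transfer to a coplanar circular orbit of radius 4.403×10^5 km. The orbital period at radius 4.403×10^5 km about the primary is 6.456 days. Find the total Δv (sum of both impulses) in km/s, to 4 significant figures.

Δv = 6.904 km/s

From Kepler's third law T² = 4π²r³/μ at r = 4.403×10^5 km, T = 6.456 days = 6.456 × 86400 s = 5.577984×10^5 s: μ = 4π²r³/T² = 1.08306×10^7 km³/s².
The Hohmann ellipse has a_t = (r₁ + r₂)/2 = 2.5026×10^5 km.
Circular speed at r₁: v₁ = √(μ/r₁) = √(1.08306×10^7/60220) = 13.411 km/s.
Transfer-orbit speed at r₁ (vis-viva): v_p = √[μ(2/r₁ − 1/a_t)] = 17.788 km/s.
First burn Δv₁ = |v_p − v₁| = 4.377 km/s.
At r₂, v₂ = √(μ/r₂) = 4.960 km/s.
Transfer-orbit speed at r₂: v_a = √[μ(2/r₂ − 1/a_t)] = 2.433 km/s.
Second burn Δv₂ = |v₂ − v_a| = 2.527 km/s.
Δv = Δv₁ + Δv₂ = 4.377 + 2.527 = 6.904 km/s.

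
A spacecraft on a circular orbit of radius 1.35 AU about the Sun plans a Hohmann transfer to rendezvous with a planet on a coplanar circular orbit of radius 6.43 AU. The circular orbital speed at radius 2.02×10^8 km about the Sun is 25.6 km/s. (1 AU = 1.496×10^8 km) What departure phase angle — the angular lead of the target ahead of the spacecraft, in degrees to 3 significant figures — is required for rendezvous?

From the circular-orbit relation v² = μ/r at r = 2.02×10^8 km: μ = v²r = (25.6)² × 2.02×10^8 = 1.32383×10^11 km³/s².
In km: r₁ = 1.35 × 1.496×10^8 = 2.0196×10^8 km; r₂ = 6.43 × 1.496×10^8 = 9.61928×10^8 km.
Semi-major axis of the transfer orbit: a_t = (2.0196×10^8 + 9.61928×10^8)/2 = 5.81944×10^8 km.
Transfer time t = π√(a_t³/μ) = 1.2121×10^8 s.
The target's mean motion on its circular orbit is ω₂ = √(μ/r₂³) = 1.2196×10^-8 rad/s.
Angle swept by the target during transfer: ω₂·t = 1.4783 rad = 84.70°.
The spacecraft traverses 180° on the transfer ellipse, so the target must lead by 180° − 84.70° = 95.3°.

φ = 95.3°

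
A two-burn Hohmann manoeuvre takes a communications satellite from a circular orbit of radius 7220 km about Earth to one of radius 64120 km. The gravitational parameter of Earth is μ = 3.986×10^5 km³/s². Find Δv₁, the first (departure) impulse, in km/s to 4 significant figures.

Δv₁ = 2.532 km/s

Semi-major axis of the transfer orbit: a_t = (7220 + 64120)/2 = 35670 km.
Circular speed at r = 7220 km: v_c = √(μ/r) = 7.430 km/s.
Transfer-orbit speed at the same r (vis-viva, a = a_t): v_t = √[μ(2/r − 1/a_t)] = 9.962 km/s.
Δv₁ = |v_t − v_c| = |9.962 − 7.430| = 2.532 km/s.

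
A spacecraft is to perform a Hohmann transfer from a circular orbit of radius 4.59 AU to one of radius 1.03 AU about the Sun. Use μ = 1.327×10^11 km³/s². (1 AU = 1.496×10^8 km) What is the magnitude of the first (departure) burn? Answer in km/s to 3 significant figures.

In km: r₁ = 4.59 × 1.496×10^8 = 6.86664×10^8 km; r₂ = 1.03 × 1.496×10^8 = 1.54088×10^8 km.
Semi-major axis of the transfer orbit: a_t = (6.86664×10^8 + 1.54088×10^8)/2 = 4.20376×10^8 km.
Circular speed at r = 6.86664×10^8 km: v_c = √(μ/r) = 13.9016 km/s.
Transfer-orbit speed at the same r (vis-viva, a = a_t): v_t = √[μ(2/r − 1/a_t)] = 8.41645 km/s.
Δv₁ = |v_t − v_c| = |8.41645 − 13.9016| = 5.485 km/s.

Δv₁ = 5.49 km/s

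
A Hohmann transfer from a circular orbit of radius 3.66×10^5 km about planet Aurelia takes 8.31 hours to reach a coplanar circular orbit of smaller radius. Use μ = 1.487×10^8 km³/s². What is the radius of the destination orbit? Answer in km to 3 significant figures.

Transfer time t = 8.31 hours = 29916 s, and t = π√(a_t³/μ).
So a_t = (μ t²/π²)^(1/3) = (1.487×10^8 × (29916)² / π²)^(1/3) = 2.3802×10^5 km.
Since a_t = (r₁ + r₂)/2, r₂ = 2a_t − r₁ = 2×2.3802×10^5 − 3.660×10^5 = 1.1004×10^5 km.

r₂ = 1.10×10^5 km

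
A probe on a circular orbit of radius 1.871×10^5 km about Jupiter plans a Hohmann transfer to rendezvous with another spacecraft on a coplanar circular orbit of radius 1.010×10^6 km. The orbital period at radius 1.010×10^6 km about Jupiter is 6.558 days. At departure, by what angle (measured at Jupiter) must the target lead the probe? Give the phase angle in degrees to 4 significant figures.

φ = 97.88°

From Kepler's third law T² = 4π²r³/μ at r = 1.010×10^6 km, T = 6.558 days = 6.558 × 86400 s = 5.666112×10^5 s: μ = 4π²r³/T² = 1.26693×10^8 km³/s².
Transfer-ellipse semi-major axis a_t = (r₁ + r₂)/2 = (1.871×10^5 + 1.010×10^6)/2 = 5.9855×10^5 km.
The half-period of the transfer ellipse is t = π√(a_t³/μ) = 1.29248×10^5 s.
Target angular speed ω₂ = √(μ/r₂³) = 1.10891×10^-5 rad/s.
Angle swept by the target during transfer: ω₂·t = 1.4332 rad = 82.12°.
The probe traverses 180° on the transfer ellipse, so the target must lead by 180° − 82.12° = 97.88°.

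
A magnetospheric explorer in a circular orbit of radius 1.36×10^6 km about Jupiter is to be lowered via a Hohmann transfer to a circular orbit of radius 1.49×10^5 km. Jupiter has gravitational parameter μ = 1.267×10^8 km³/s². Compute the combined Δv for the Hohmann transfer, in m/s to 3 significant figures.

Δv = 15400 m/s

Semi-major axis of the transfer orbit: a_t = (1.360×10^6 + 1.490×10^5)/2 = 7.545×10^5 km.
At r₁ the circular-orbit speed is v₁ = √(μ/r₁) = 9.652 km/s.
On the transfer ellipse at r₁, v² = μ(2/r − 1/a) gives v_a = √[μ(2/r₁ − 1/a_t)] = 4.289 km/s.
First burn Δv₁ = |v_a − v₁| = 5.363 km/s.
Circular speed at r₂: v₂ = √(μ/r₂) = 29.16 km/s.
Transfer-orbit speed at r₂: v_p = √[μ(2/r₂ − 1/a_t)] = 39.15 km/s.
Second burn Δv₂ = |v₂ − v_p| = 9.990 km/s.
Total Δv = Δv₁ + Δv₂ = 15.35 km/s.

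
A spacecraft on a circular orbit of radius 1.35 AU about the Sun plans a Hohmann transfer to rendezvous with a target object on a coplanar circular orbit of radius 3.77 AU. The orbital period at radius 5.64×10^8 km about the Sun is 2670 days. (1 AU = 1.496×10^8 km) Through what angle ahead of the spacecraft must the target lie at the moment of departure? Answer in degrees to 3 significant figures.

φ = 79.3°

From Kepler's third law T² = 4π²r³/μ at r = 5.64×10^8 km, T = 2670 days = 2670 × 86400 s = 2.30688×10^8 s: μ = 4π²r³/T² = 1.33090×10^11 km³/s².
In km: r₁ = 1.35 × 1.496×10^8 = 2.0196×10^8 km; r₂ = 3.77 × 1.496×10^8 = 5.63992×10^8 km.
The Hohmann ellipse has a_t = (r₁ + r₂)/2 = 3.82976×10^8 km.
Transfer time t = π√(a_t³/μ) = 6.454×10^7 s.
The target's mean motion on its circular orbit is ω₂ = √(μ/r₂³) = 2.724×10^-8 rad/s.
Angle swept by the target during transfer: ω₂·t = 1.758 rad = 100.7°.
The spacecraft traverses 180° on the transfer ellipse, so the target must lead by 180° − 100.7° = 79.3°.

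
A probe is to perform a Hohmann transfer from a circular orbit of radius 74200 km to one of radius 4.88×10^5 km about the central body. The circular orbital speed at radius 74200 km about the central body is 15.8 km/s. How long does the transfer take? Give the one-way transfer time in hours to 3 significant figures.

From the circular-orbit relation v² = μ/r at r = 74200 km: μ = v²r = (15.8)² × 74200 = 1.85233×10^7 km³/s².
The Hohmann ellipse has a_t = (r₁ + r₂)/2 = 2.811×10^5 km.
Half the transfer-orbit period gives t = π√(a_t³/μ) = 1.088×10^5 s.
Converting: 1.088×10^5 s ÷ 3600 s/hour = 30.2 hours.

t = 30.2 hours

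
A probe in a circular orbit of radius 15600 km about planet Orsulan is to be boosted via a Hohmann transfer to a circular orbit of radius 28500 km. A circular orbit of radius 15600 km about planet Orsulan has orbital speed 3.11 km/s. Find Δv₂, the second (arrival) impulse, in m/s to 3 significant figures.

From the circular-orbit relation v² = μ/r at r = 15600 km: μ = v²r = (3.11)² × 15600 = 1.50885×10^5 km³/s².
Semi-major axis of the transfer orbit: a_t = (15600 + 28500)/2 = 22050 km.
Circular speed at r = 28500 km: v_c = √(μ/r) = 2.3009 km/s.
Vis-viva on the transfer ellipse at r = 28500 km gives v_t = √[μ(2/r − 1/a_t)] = 1.9353 km/s.
Δv₂ = |v_t − v_c| = |1.9353 − 2.3009| = 0.3656 km/s.

Δv₂ = 366 m/s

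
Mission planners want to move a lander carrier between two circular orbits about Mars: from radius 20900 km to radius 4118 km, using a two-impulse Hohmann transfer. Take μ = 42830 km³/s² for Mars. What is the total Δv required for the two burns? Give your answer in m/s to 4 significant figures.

Transfer-ellipse semi-major axis a_t = (r₁ + r₂)/2 = (20900 + 4118)/2 = 12509 km.
Circular speed at r₁: v₁ = √(μ/r₁) = √(42830/20900) = 1.43153 km/s.
Transfer-orbit speed at r₁ (vis-viva): v_a = √[μ(2/r₁ − 1/a_t)] = 0.821359 km/s.
First burn Δv₁ = |v_a − v₁| = 0.6102 km/s.
At r₂, v₂ = √(μ/r₂) = 3.2250 km/s.
Transfer-orbit speed at r₂: v_p = √[μ(2/r₂ − 1/a_t)] = 4.1686 km/s.
Second burn Δv₂ = |v₂ − v_p| = 0.9436 km/s.
Δv = Δv₁ + Δv₂ = 0.6102 + 0.9436 = 1.554 km/s.

Δv = 1554 m/s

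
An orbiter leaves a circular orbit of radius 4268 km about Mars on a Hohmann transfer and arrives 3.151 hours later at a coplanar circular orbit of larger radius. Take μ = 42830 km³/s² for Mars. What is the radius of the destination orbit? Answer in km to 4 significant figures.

r₂ = 12200 km

Transfer time t = 3.151 hours = 11343.6 s, and t = π√(a_t³/μ).
So a_t = (μ t²/π²)^(1/3) = (42830 × (11343.6)² / π²)^(1/3) = 8234.7 km.
Since a_t = (r₁ + r₂)/2, r₂ = 2a_t − r₁ = 2×8234.7 − 4268 = 12201.4 km.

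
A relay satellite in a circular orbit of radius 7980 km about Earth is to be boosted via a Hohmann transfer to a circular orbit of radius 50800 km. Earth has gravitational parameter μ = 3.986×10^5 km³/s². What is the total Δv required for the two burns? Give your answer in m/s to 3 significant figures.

Δv = 3570 m/s

The Hohmann ellipse has a_t = (r₁ + r₂)/2 = 29390 km.
Circular speed at r₁: v₁ = √(μ/r₁) = √(3.986×10^5/7980) = 7.068 km/s.
Transfer-orbit speed at r₁ (vis-viva): v_p = √[μ(2/r₁ − 1/a_t)] = 9.292 km/s.
First burn Δv₁ = |v_p − v₁| = 2.224 km/s.
Circular speed at r₂: v₂ = √(μ/r₂) = 2.8012 km/s.
Transfer-orbit speed at r₂: v_a = √[μ(2/r₂ − 1/a_t)] = 1.4596 km/s.
Second burn Δv₂ = |v₂ − v_a| = 1.342 km/s.
Δv = Δv₁ + Δv₂ = 2.224 + 1.342 = 3.566 km/s.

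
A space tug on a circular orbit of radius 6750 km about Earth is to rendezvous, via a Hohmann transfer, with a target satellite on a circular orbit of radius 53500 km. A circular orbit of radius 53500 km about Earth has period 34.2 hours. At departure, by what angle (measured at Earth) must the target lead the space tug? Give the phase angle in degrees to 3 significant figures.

φ = 104°

From Kepler's third law T² = 4π²r³/μ at r = 53500 km, T = 34.2 hours = 34.2 × 3600 s = 1.2312×10^5 s: μ = 4π²r³/T² = 3.98808×10^5 km³/s².
The Hohmann ellipse has a_t = (r₁ + r₂)/2 = 30125 km.
Transfer time t = π√(a_t³/μ) = 26011 s.
The target's mean motion on its circular orbit is ω₂ = √(μ/r₂³) = 5.1033×10^-5 rad/s.
Angle swept by the target during transfer: ω₂·t = 1.32742 rad = 76.06°.
Arrival is 180° from departure on the ellipse, so φ = 180° − 76.06° = 104°.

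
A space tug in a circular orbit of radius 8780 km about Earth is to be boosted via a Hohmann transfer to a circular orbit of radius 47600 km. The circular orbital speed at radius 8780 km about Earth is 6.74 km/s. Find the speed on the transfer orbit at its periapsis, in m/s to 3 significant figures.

From the circular-orbit relation v² = μ/r at r = 8780 km: μ = v²r = (6.74)² × 8780 = 3.98854×10^5 km³/s².
The Hohmann ellipse has a_t = (r₁ + r₂)/2 = 28190 km.
The periapsis of the transfer ellipse is at r = 8780 km.
Vis-viva: v = √[μ(2/r − 1/a_t)] = √[3.98854×10^5 × (2/8780 − 1/28190)] = 8.758 km/s.

v = 8760 m/s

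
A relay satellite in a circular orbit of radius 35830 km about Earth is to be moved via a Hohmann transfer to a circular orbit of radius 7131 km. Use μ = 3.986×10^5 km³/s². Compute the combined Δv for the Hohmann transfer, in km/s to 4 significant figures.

Δv = 3.593 km/s

Semi-major axis of the transfer orbit: a_t = (35830 + 7131)/2 = 21480.5 km.
At r₁ the circular-orbit speed is v₁ = √(μ/r₁) = 3.3354 km/s.
Transfer-orbit speed at r₁ (v² = μ(2/r − 1/a)): v_a = √[μ(2/r₁ − 1/a_t)] = 1.9218 km/s.
First burn Δv₁ = |v_a − v₁| = 1.4136 km/s.
Circular speed at r₂: v₂ = √(μ/r₂) = 7.4764 km/s.
Transfer-orbit speed at r₂: v_p = √[μ(2/r₂ − 1/a_t)] = 9.6559 km/s.
Second burn Δv₂ = |v₂ − v_p| = 2.1795 km/s.
Δv = Δv₁ + Δv₂ = 1.4136 + 2.1795 = 3.593 km/s.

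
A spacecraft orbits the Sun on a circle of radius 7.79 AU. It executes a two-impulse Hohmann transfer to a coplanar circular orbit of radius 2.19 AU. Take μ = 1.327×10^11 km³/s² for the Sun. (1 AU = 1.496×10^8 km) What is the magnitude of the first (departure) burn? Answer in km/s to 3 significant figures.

In km: r₁ = 7.79 × 1.496×10^8 = 1.165384×10^9 km; r₂ = 2.19 × 1.496×10^8 = 3.27624×10^8 km.
The Hohmann ellipse has a_t = (r₁ + r₂)/2 = 7.46504×10^8 km.
Circular speed at r = 1.165384×10^9 km: v_c = √(μ/r) = 10.671 km/s.
Vis-viva on the transfer ellipse at r = 1.165384×10^9 km gives v_t = √[μ(2/r − 1/a_t)] = 7.0692 km/s.
Δv₁ = |v_t − v_c| = |7.0692 − 10.671| = 3.602 km/s.

Δv₁ = 3.60 km/s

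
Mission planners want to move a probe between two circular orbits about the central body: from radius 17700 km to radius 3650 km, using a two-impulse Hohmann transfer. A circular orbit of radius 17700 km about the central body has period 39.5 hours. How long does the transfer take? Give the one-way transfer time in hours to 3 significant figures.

From Kepler's third law T² = 4π²r³/μ at r = 17700 km, T = 39.5 hours = 39.5 × 3600 s = 1.422×10^5 s: μ = 4π²r³/T² = 10826.3 km³/s².
Transfer-ellipse semi-major axis a_t = (r₁ + r₂)/2 = (17700 + 3650)/2 = 10675 km.
By Kepler's third law the transfer-orbit period is T = 2π√(a_t³/μ), so t = T/2 = 33300 s.
Converting: 33300 s ÷ 3600 s/hour = 9.25 hours.

t = 9.25 hours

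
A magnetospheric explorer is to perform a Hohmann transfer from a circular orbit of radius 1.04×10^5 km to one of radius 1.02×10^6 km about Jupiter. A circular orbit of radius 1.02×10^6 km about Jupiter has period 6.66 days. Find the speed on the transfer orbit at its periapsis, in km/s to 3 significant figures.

v = 47.0 km/s

From Kepler's third law T² = 4π²r³/μ at r = 1.02×10^6 km, T = 6.66 days = 6.66 × 86400 s = 5.75424×10^5 s: μ = 4π²r³/T² = 1.26527×10^8 km³/s².
Transfer-ellipse semi-major axis a_t = (r₁ + r₂)/2 = (1.040×10^5 + 1.020×10^6)/2 = 5.620×10^5 km.
The periapsis of the transfer ellipse is at r = 1.040×10^5 km.
Vis-viva: v = √[μ(2/r − 1/a_t)] = √[1.26527×10^8 × (2/1.040×10^5 − 1/5.620×10^5)] = 46.99 km/s.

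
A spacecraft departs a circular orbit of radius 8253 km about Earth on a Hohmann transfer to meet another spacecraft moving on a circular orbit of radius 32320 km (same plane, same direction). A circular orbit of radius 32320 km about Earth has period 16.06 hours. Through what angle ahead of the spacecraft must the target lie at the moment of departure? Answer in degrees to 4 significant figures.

From Kepler's third law T² = 4π²r³/μ at r = 32320 km, T = 16.06 hours = 16.06 × 3600 s = 57816 s: μ = 4π²r³/T² = 3.98729×10^5 km³/s².
Transfer-ellipse semi-major axis a_t = (r₁ + r₂)/2 = (8253 + 32320)/2 = 20286.5 km.
The half-period of the transfer ellipse is t = π√(a_t³/μ) = 14375 s.
The target's mean motion on its circular orbit is ω₂ = √(μ/r₂³) = 1.0868×10^-4 rad/s.
Angle swept by the target during transfer: ω₂·t = 1.5623 rad = 89.51°.
The spacecraft traverses 180° on the transfer ellipse, so the target must lead by 180° − 89.51° = 90.49°.

φ = 90.49°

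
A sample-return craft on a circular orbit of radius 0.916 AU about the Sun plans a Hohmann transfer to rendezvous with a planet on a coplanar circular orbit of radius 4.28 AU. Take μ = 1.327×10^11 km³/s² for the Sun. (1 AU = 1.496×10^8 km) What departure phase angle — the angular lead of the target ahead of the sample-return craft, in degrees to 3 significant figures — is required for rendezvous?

φ = 94.9°

In km: r₁ = 0.916 × 1.496×10^8 = 1.370336×10^8 km; r₂ = 4.28 × 1.496×10^8 = 6.40288×10^8 km.
The Hohmann ellipse has a_t = (r₁ + r₂)/2 = 3.886608×10^8 km.
Transfer time t = π√(a_t³/μ) = 6.6080×10^7 s.
The target's mean motion on its circular orbit is ω₂ = √(μ/r₂³) = 2.2484×10^-8 rad/s.
Angle swept by the target during transfer: ω₂·t = 1.48574 rad = 85.13°.
Arrival is 180° from departure on the ellipse, so φ = 180° − 85.13° = 94.9°.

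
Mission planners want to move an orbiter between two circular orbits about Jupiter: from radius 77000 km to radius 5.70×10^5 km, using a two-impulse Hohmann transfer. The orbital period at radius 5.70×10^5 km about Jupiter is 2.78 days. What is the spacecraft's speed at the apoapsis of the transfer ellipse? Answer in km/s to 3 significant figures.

From Kepler's third law T² = 4π²r³/μ at r = 5.70×10^5 km, T = 2.78 days = 2.78 × 86400 s = 2.40192×10^5 s: μ = 4π²r³/T² = 1.26726×10^8 km³/s².
Transfer-ellipse semi-major axis a_t = (r₁ + r₂)/2 = (77000 + 5.700×10^5)/2 = 3.235×10^5 km.
At apoapsis, r = 5.700×10^5 km.
Applying v² = μ(2/r − 1/a_t): v = 7.275 km/s.

v = 7.27 km/s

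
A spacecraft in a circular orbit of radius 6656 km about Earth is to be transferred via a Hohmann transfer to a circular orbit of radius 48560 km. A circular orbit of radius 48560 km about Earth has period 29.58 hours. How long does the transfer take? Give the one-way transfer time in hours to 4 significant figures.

From Kepler's third law T² = 4π²r³/μ at r = 48560 km, T = 29.58 hours = 29.58 × 3600 s = 1.06488×10^5 s: μ = 4π²r³/T² = 3.98652×10^5 km³/s².
Transfer-ellipse semi-major axis a_t = (r₁ + r₂)/2 = (6656 + 48560)/2 = 27608 km.
By Kepler's third law the transfer-orbit period is T = 2π√(a_t³/μ), so t = T/2 = 22825 s.
Converting: 22825 s ÷ 3600 s/hour = 6.340 hours.

t = 6.340 hours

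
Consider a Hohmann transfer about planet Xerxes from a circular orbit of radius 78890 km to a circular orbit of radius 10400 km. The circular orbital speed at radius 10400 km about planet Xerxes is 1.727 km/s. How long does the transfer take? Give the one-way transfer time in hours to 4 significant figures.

t = 46.74 hours

From the circular-orbit relation v² = μ/r at r = 10400 km: μ = v²r = (1.727)² × 10400 = 31018.3 km³/s².
Semi-major axis of the transfer orbit: a_t = (78890 + 10400)/2 = 44645 km.
Transfer time t = π√(a_t³/μ) = π√((44645)³ / 31018.3) = 1.6827×10^5 s.
Converting: 1.6827×10^5 s ÷ 3600 s/hour = 46.74 hours.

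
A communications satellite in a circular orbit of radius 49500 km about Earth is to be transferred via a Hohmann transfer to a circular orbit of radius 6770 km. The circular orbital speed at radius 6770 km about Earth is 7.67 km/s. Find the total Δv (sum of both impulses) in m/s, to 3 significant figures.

Δv = 3950 m/s

From the circular-orbit relation v² = μ/r at r = 6770 km: μ = v²r = (7.67)² × 6770 = 3.98272×10^5 km³/s².
Transfer-ellipse semi-major axis a_t = (r₁ + r₂)/2 = (49500 + 6770)/2 = 28135 km.
At r₁ the circular-orbit speed is v₁ = √(μ/r₁) = 2.8365 km/s.
Transfer-orbit speed at r₁ (v² = μ(2/r − 1/a)): v_a = √[μ(2/r₁ − 1/a_t)] = 1.3914 km/s.
First burn Δv₁ = |v_a − v₁| = 1.445 km/s.
Circular speed at r₂: v₂ = √(μ/r₂) = 7.6700 km/s.
Transfer-orbit speed at r₂: v_p = √[μ(2/r₂ − 1/a_t)] = 10.174 km/s.
Second burn Δv₂ = |v₂ − v_p| = 2.504 km/s.
Total Δv = Δv₁ + Δv₂ = 3.949 km/s.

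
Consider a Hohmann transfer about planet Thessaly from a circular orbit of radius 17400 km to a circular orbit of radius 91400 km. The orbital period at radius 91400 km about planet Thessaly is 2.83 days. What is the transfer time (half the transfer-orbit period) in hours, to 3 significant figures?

t = 15.6 hours

From Kepler's third law T² = 4π²r³/μ at r = 91400 km, T = 2.83 days = 2.83 × 86400 s = 2.44512×10^5 s: μ = 4π²r³/T² = 5.04194×10^5 km³/s².
Transfer-ellipse semi-major axis a_t = (r₁ + r₂)/2 = (17400 + 91400)/2 = 54400 km.
Transfer time t = π√(a_t³/μ) = π√((54400)³ / 5.04194×10^5) = 56140 s.
Converting: 56140 s ÷ 3600 s/hour = 15.6 hours.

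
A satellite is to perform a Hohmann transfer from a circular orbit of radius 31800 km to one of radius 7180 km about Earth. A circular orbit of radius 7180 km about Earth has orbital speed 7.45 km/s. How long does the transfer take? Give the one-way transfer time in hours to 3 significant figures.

From the circular-orbit relation v² = μ/r at r = 7180 km: μ = v²r = (7.45)² × 7180 = 3.98508×10^5 km³/s².
The Hohmann ellipse has a_t = (r₁ + r₂)/2 = 19490 km.
By Kepler's third law the transfer-orbit period is T = 2π√(a_t³/μ), so t = T/2 = 13540 s.
Converting: 13540 s ÷ 3600 s/hour = 3.76 hours.

t = 3.76 hours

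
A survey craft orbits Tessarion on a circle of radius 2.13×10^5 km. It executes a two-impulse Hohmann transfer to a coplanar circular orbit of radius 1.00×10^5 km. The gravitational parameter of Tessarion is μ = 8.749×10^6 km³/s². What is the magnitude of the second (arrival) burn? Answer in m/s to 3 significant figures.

Δv₂ = 1560 m/s

Transfer-ellipse semi-major axis a_t = (r₁ + r₂)/2 = (2.130×10^5 + 1.000×10^5)/2 = 1.565×10^5 km.
Circular speed at r = 1.000×10^5 km: v_c = √(μ/r) = 9.35361 km/s.
Vis-viva on the transfer ellipse at r = 1.000×10^5 km gives v_t = √[μ(2/r − 1/a_t)] = 10.9122 km/s.
Δv₂ = |v_t − v_c| = |10.9122 − 9.35361| = 1.559 km/s.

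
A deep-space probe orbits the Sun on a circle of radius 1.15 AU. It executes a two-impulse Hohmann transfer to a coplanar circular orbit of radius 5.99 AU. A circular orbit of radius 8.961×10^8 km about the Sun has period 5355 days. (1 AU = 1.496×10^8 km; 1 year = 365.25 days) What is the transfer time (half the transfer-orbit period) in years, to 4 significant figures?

From Kepler's third law T² = 4π²r³/μ at r = 8.961×10^8 km, T = 5355 days = 5355 × 86400 s = 4.62672×10^8 s: μ = 4π²r³/T² = 1.32704×10^11 km³/s².
In km: r₁ = 1.15 × 1.496×10^8 = 1.7204×10^8 km; r₂ = 5.99 × 1.496×10^8 = 8.96104×10^8 km.
The Hohmann ellipse has a_t = (r₁ + r₂)/2 = 5.34072×10^8 km.
By Kepler's third law the transfer-orbit period is T = 2π√(a_t³/μ), so t = T/2 = 1.0644×10^8 s.
Converting: 1.0644×10^8 s ÷ 3.15576×10^7 s/year (365.25 × 86400) = 3.373 years.

t = 3.373 years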